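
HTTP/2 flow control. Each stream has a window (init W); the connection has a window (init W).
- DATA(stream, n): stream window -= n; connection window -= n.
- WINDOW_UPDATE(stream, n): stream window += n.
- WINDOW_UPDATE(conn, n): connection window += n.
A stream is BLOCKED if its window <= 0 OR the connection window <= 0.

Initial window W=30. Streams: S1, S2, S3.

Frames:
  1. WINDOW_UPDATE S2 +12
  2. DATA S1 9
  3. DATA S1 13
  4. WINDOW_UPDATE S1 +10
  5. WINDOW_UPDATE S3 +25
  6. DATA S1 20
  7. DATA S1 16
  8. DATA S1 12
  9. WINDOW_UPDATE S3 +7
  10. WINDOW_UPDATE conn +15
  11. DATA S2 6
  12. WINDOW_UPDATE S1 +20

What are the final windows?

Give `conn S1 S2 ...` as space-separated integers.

Answer: -31 -10 36 62

Derivation:
Op 1: conn=30 S1=30 S2=42 S3=30 blocked=[]
Op 2: conn=21 S1=21 S2=42 S3=30 blocked=[]
Op 3: conn=8 S1=8 S2=42 S3=30 blocked=[]
Op 4: conn=8 S1=18 S2=42 S3=30 blocked=[]
Op 5: conn=8 S1=18 S2=42 S3=55 blocked=[]
Op 6: conn=-12 S1=-2 S2=42 S3=55 blocked=[1, 2, 3]
Op 7: conn=-28 S1=-18 S2=42 S3=55 blocked=[1, 2, 3]
Op 8: conn=-40 S1=-30 S2=42 S3=55 blocked=[1, 2, 3]
Op 9: conn=-40 S1=-30 S2=42 S3=62 blocked=[1, 2, 3]
Op 10: conn=-25 S1=-30 S2=42 S3=62 blocked=[1, 2, 3]
Op 11: conn=-31 S1=-30 S2=36 S3=62 blocked=[1, 2, 3]
Op 12: conn=-31 S1=-10 S2=36 S3=62 blocked=[1, 2, 3]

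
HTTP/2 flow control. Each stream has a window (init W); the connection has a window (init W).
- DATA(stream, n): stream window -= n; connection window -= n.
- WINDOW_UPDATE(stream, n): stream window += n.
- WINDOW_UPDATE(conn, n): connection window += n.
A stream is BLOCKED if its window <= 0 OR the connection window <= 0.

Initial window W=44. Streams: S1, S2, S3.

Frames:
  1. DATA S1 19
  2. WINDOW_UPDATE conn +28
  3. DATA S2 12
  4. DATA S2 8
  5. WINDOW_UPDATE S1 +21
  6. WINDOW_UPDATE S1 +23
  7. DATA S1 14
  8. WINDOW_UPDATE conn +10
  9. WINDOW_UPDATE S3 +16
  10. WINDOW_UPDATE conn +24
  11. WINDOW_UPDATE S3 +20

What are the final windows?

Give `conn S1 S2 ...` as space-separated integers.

Answer: 53 55 24 80

Derivation:
Op 1: conn=25 S1=25 S2=44 S3=44 blocked=[]
Op 2: conn=53 S1=25 S2=44 S3=44 blocked=[]
Op 3: conn=41 S1=25 S2=32 S3=44 blocked=[]
Op 4: conn=33 S1=25 S2=24 S3=44 blocked=[]
Op 5: conn=33 S1=46 S2=24 S3=44 blocked=[]
Op 6: conn=33 S1=69 S2=24 S3=44 blocked=[]
Op 7: conn=19 S1=55 S2=24 S3=44 blocked=[]
Op 8: conn=29 S1=55 S2=24 S3=44 blocked=[]
Op 9: conn=29 S1=55 S2=24 S3=60 blocked=[]
Op 10: conn=53 S1=55 S2=24 S3=60 blocked=[]
Op 11: conn=53 S1=55 S2=24 S3=80 blocked=[]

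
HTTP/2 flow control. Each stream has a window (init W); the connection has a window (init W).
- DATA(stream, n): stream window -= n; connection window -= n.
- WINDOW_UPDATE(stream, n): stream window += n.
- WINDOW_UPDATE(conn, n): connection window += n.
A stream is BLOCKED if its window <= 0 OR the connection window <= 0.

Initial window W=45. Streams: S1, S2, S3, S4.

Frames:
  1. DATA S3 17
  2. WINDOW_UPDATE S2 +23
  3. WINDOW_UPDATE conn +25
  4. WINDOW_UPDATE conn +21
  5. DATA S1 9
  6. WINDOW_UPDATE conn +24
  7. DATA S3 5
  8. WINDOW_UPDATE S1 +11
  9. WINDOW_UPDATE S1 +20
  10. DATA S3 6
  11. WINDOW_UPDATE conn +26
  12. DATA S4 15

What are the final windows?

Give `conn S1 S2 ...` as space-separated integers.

Answer: 89 67 68 17 30

Derivation:
Op 1: conn=28 S1=45 S2=45 S3=28 S4=45 blocked=[]
Op 2: conn=28 S1=45 S2=68 S3=28 S4=45 blocked=[]
Op 3: conn=53 S1=45 S2=68 S3=28 S4=45 blocked=[]
Op 4: conn=74 S1=45 S2=68 S3=28 S4=45 blocked=[]
Op 5: conn=65 S1=36 S2=68 S3=28 S4=45 blocked=[]
Op 6: conn=89 S1=36 S2=68 S3=28 S4=45 blocked=[]
Op 7: conn=84 S1=36 S2=68 S3=23 S4=45 blocked=[]
Op 8: conn=84 S1=47 S2=68 S3=23 S4=45 blocked=[]
Op 9: conn=84 S1=67 S2=68 S3=23 S4=45 blocked=[]
Op 10: conn=78 S1=67 S2=68 S3=17 S4=45 blocked=[]
Op 11: conn=104 S1=67 S2=68 S3=17 S4=45 blocked=[]
Op 12: conn=89 S1=67 S2=68 S3=17 S4=30 blocked=[]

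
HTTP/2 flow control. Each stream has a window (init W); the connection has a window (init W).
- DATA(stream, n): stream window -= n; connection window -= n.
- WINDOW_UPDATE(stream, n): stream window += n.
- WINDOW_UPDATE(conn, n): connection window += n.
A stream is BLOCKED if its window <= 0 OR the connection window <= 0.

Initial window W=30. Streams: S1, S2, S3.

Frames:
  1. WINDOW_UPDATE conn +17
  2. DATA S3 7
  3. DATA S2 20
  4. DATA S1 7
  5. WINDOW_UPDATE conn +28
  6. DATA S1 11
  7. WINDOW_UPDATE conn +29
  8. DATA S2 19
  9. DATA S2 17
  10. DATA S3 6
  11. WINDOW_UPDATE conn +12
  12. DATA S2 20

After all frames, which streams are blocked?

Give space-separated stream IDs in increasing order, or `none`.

Op 1: conn=47 S1=30 S2=30 S3=30 blocked=[]
Op 2: conn=40 S1=30 S2=30 S3=23 blocked=[]
Op 3: conn=20 S1=30 S2=10 S3=23 blocked=[]
Op 4: conn=13 S1=23 S2=10 S3=23 blocked=[]
Op 5: conn=41 S1=23 S2=10 S3=23 blocked=[]
Op 6: conn=30 S1=12 S2=10 S3=23 blocked=[]
Op 7: conn=59 S1=12 S2=10 S3=23 blocked=[]
Op 8: conn=40 S1=12 S2=-9 S3=23 blocked=[2]
Op 9: conn=23 S1=12 S2=-26 S3=23 blocked=[2]
Op 10: conn=17 S1=12 S2=-26 S3=17 blocked=[2]
Op 11: conn=29 S1=12 S2=-26 S3=17 blocked=[2]
Op 12: conn=9 S1=12 S2=-46 S3=17 blocked=[2]

Answer: S2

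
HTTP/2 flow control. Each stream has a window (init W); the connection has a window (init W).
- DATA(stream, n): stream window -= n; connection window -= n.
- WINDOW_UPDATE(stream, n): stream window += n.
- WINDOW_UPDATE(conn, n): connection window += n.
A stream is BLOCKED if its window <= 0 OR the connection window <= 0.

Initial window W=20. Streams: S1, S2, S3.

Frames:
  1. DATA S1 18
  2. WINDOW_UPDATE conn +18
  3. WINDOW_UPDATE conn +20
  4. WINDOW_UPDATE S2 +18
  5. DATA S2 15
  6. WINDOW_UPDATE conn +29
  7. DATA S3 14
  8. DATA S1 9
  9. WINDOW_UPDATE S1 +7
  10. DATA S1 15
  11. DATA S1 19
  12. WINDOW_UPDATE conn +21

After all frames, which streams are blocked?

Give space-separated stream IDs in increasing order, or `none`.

Answer: S1

Derivation:
Op 1: conn=2 S1=2 S2=20 S3=20 blocked=[]
Op 2: conn=20 S1=2 S2=20 S3=20 blocked=[]
Op 3: conn=40 S1=2 S2=20 S3=20 blocked=[]
Op 4: conn=40 S1=2 S2=38 S3=20 blocked=[]
Op 5: conn=25 S1=2 S2=23 S3=20 blocked=[]
Op 6: conn=54 S1=2 S2=23 S3=20 blocked=[]
Op 7: conn=40 S1=2 S2=23 S3=6 blocked=[]
Op 8: conn=31 S1=-7 S2=23 S3=6 blocked=[1]
Op 9: conn=31 S1=0 S2=23 S3=6 blocked=[1]
Op 10: conn=16 S1=-15 S2=23 S3=6 blocked=[1]
Op 11: conn=-3 S1=-34 S2=23 S3=6 blocked=[1, 2, 3]
Op 12: conn=18 S1=-34 S2=23 S3=6 blocked=[1]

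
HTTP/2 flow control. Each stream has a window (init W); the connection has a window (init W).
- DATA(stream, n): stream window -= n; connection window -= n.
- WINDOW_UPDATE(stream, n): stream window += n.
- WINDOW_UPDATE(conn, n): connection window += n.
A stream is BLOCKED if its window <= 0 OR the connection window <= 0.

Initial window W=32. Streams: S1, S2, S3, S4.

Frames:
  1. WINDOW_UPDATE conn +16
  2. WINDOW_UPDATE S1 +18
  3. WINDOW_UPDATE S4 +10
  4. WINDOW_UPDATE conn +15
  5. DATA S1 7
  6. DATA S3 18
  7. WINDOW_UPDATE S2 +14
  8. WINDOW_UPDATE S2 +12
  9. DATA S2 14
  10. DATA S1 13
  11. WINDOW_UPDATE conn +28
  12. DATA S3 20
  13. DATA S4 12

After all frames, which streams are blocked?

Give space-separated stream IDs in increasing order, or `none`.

Op 1: conn=48 S1=32 S2=32 S3=32 S4=32 blocked=[]
Op 2: conn=48 S1=50 S2=32 S3=32 S4=32 blocked=[]
Op 3: conn=48 S1=50 S2=32 S3=32 S4=42 blocked=[]
Op 4: conn=63 S1=50 S2=32 S3=32 S4=42 blocked=[]
Op 5: conn=56 S1=43 S2=32 S3=32 S4=42 blocked=[]
Op 6: conn=38 S1=43 S2=32 S3=14 S4=42 blocked=[]
Op 7: conn=38 S1=43 S2=46 S3=14 S4=42 blocked=[]
Op 8: conn=38 S1=43 S2=58 S3=14 S4=42 blocked=[]
Op 9: conn=24 S1=43 S2=44 S3=14 S4=42 blocked=[]
Op 10: conn=11 S1=30 S2=44 S3=14 S4=42 blocked=[]
Op 11: conn=39 S1=30 S2=44 S3=14 S4=42 blocked=[]
Op 12: conn=19 S1=30 S2=44 S3=-6 S4=42 blocked=[3]
Op 13: conn=7 S1=30 S2=44 S3=-6 S4=30 blocked=[3]

Answer: S3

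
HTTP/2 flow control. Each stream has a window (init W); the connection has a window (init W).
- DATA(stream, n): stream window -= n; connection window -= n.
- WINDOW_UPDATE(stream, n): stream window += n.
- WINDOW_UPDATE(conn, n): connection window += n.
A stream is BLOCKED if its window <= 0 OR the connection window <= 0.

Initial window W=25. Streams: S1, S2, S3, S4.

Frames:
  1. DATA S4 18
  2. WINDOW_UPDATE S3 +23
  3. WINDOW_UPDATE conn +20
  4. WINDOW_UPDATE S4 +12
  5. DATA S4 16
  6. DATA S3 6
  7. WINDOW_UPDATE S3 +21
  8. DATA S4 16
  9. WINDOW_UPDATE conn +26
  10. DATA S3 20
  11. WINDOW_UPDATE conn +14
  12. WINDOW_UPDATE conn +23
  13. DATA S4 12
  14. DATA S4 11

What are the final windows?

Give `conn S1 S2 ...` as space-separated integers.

Op 1: conn=7 S1=25 S2=25 S3=25 S4=7 blocked=[]
Op 2: conn=7 S1=25 S2=25 S3=48 S4=7 blocked=[]
Op 3: conn=27 S1=25 S2=25 S3=48 S4=7 blocked=[]
Op 4: conn=27 S1=25 S2=25 S3=48 S4=19 blocked=[]
Op 5: conn=11 S1=25 S2=25 S3=48 S4=3 blocked=[]
Op 6: conn=5 S1=25 S2=25 S3=42 S4=3 blocked=[]
Op 7: conn=5 S1=25 S2=25 S3=63 S4=3 blocked=[]
Op 8: conn=-11 S1=25 S2=25 S3=63 S4=-13 blocked=[1, 2, 3, 4]
Op 9: conn=15 S1=25 S2=25 S3=63 S4=-13 blocked=[4]
Op 10: conn=-5 S1=25 S2=25 S3=43 S4=-13 blocked=[1, 2, 3, 4]
Op 11: conn=9 S1=25 S2=25 S3=43 S4=-13 blocked=[4]
Op 12: conn=32 S1=25 S2=25 S3=43 S4=-13 blocked=[4]
Op 13: conn=20 S1=25 S2=25 S3=43 S4=-25 blocked=[4]
Op 14: conn=9 S1=25 S2=25 S3=43 S4=-36 blocked=[4]

Answer: 9 25 25 43 -36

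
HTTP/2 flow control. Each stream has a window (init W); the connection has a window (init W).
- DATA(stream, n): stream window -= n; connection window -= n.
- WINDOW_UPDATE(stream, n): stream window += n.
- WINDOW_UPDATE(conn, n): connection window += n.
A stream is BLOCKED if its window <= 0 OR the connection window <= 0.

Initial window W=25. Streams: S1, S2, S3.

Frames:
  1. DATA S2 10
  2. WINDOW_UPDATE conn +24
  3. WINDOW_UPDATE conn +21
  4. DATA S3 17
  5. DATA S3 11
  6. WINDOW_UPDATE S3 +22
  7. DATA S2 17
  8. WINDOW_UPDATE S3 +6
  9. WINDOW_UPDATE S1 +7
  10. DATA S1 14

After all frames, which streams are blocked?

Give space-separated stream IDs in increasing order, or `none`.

Answer: S2

Derivation:
Op 1: conn=15 S1=25 S2=15 S3=25 blocked=[]
Op 2: conn=39 S1=25 S2=15 S3=25 blocked=[]
Op 3: conn=60 S1=25 S2=15 S3=25 blocked=[]
Op 4: conn=43 S1=25 S2=15 S3=8 blocked=[]
Op 5: conn=32 S1=25 S2=15 S3=-3 blocked=[3]
Op 6: conn=32 S1=25 S2=15 S3=19 blocked=[]
Op 7: conn=15 S1=25 S2=-2 S3=19 blocked=[2]
Op 8: conn=15 S1=25 S2=-2 S3=25 blocked=[2]
Op 9: conn=15 S1=32 S2=-2 S3=25 blocked=[2]
Op 10: conn=1 S1=18 S2=-2 S3=25 blocked=[2]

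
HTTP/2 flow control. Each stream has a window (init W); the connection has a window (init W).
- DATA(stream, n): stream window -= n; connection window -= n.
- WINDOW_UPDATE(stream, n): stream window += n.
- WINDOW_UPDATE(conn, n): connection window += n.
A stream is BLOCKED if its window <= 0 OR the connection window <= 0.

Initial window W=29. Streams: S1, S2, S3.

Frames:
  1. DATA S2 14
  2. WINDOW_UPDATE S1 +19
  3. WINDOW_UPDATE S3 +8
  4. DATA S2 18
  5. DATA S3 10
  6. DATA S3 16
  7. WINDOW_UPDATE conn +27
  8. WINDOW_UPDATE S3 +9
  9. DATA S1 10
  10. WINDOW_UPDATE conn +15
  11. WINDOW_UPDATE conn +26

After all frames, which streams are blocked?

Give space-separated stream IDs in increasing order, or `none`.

Op 1: conn=15 S1=29 S2=15 S3=29 blocked=[]
Op 2: conn=15 S1=48 S2=15 S3=29 blocked=[]
Op 3: conn=15 S1=48 S2=15 S3=37 blocked=[]
Op 4: conn=-3 S1=48 S2=-3 S3=37 blocked=[1, 2, 3]
Op 5: conn=-13 S1=48 S2=-3 S3=27 blocked=[1, 2, 3]
Op 6: conn=-29 S1=48 S2=-3 S3=11 blocked=[1, 2, 3]
Op 7: conn=-2 S1=48 S2=-3 S3=11 blocked=[1, 2, 3]
Op 8: conn=-2 S1=48 S2=-3 S3=20 blocked=[1, 2, 3]
Op 9: conn=-12 S1=38 S2=-3 S3=20 blocked=[1, 2, 3]
Op 10: conn=3 S1=38 S2=-3 S3=20 blocked=[2]
Op 11: conn=29 S1=38 S2=-3 S3=20 blocked=[2]

Answer: S2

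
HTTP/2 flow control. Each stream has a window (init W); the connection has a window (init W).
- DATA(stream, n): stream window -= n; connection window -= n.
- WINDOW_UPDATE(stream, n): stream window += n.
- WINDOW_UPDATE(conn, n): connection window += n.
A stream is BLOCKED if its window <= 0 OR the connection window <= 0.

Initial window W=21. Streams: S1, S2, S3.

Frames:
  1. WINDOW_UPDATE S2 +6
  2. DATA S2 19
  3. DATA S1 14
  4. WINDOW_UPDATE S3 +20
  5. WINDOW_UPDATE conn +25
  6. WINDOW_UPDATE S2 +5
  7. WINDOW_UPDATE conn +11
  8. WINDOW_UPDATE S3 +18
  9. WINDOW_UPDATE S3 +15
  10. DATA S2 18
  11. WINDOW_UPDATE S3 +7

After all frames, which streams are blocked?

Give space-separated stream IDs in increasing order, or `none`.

Answer: S2

Derivation:
Op 1: conn=21 S1=21 S2=27 S3=21 blocked=[]
Op 2: conn=2 S1=21 S2=8 S3=21 blocked=[]
Op 3: conn=-12 S1=7 S2=8 S3=21 blocked=[1, 2, 3]
Op 4: conn=-12 S1=7 S2=8 S3=41 blocked=[1, 2, 3]
Op 5: conn=13 S1=7 S2=8 S3=41 blocked=[]
Op 6: conn=13 S1=7 S2=13 S3=41 blocked=[]
Op 7: conn=24 S1=7 S2=13 S3=41 blocked=[]
Op 8: conn=24 S1=7 S2=13 S3=59 blocked=[]
Op 9: conn=24 S1=7 S2=13 S3=74 blocked=[]
Op 10: conn=6 S1=7 S2=-5 S3=74 blocked=[2]
Op 11: conn=6 S1=7 S2=-5 S3=81 blocked=[2]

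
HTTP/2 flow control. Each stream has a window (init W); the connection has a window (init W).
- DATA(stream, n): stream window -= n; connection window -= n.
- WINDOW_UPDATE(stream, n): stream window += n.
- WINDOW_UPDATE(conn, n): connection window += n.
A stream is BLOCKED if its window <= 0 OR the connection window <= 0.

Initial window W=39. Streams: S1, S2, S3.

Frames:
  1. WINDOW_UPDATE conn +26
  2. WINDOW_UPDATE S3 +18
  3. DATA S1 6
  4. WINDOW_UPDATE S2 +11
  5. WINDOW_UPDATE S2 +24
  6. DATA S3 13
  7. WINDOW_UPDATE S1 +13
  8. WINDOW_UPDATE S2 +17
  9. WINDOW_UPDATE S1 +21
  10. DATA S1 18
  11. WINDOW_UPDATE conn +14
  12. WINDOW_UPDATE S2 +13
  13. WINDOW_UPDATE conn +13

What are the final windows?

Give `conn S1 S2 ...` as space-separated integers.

Op 1: conn=65 S1=39 S2=39 S3=39 blocked=[]
Op 2: conn=65 S1=39 S2=39 S3=57 blocked=[]
Op 3: conn=59 S1=33 S2=39 S3=57 blocked=[]
Op 4: conn=59 S1=33 S2=50 S3=57 blocked=[]
Op 5: conn=59 S1=33 S2=74 S3=57 blocked=[]
Op 6: conn=46 S1=33 S2=74 S3=44 blocked=[]
Op 7: conn=46 S1=46 S2=74 S3=44 blocked=[]
Op 8: conn=46 S1=46 S2=91 S3=44 blocked=[]
Op 9: conn=46 S1=67 S2=91 S3=44 blocked=[]
Op 10: conn=28 S1=49 S2=91 S3=44 blocked=[]
Op 11: conn=42 S1=49 S2=91 S3=44 blocked=[]
Op 12: conn=42 S1=49 S2=104 S3=44 blocked=[]
Op 13: conn=55 S1=49 S2=104 S3=44 blocked=[]

Answer: 55 49 104 44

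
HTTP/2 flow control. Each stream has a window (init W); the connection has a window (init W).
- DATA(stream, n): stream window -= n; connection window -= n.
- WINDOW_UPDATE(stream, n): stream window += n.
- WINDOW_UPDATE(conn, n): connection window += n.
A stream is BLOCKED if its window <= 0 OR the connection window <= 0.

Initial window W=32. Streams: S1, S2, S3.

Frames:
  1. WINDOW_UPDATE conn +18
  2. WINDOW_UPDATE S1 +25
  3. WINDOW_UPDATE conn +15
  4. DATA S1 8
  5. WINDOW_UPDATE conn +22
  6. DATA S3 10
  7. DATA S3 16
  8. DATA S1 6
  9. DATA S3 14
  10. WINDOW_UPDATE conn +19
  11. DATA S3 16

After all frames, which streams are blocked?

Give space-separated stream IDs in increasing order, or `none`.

Op 1: conn=50 S1=32 S2=32 S3=32 blocked=[]
Op 2: conn=50 S1=57 S2=32 S3=32 blocked=[]
Op 3: conn=65 S1=57 S2=32 S3=32 blocked=[]
Op 4: conn=57 S1=49 S2=32 S3=32 blocked=[]
Op 5: conn=79 S1=49 S2=32 S3=32 blocked=[]
Op 6: conn=69 S1=49 S2=32 S3=22 blocked=[]
Op 7: conn=53 S1=49 S2=32 S3=6 blocked=[]
Op 8: conn=47 S1=43 S2=32 S3=6 blocked=[]
Op 9: conn=33 S1=43 S2=32 S3=-8 blocked=[3]
Op 10: conn=52 S1=43 S2=32 S3=-8 blocked=[3]
Op 11: conn=36 S1=43 S2=32 S3=-24 blocked=[3]

Answer: S3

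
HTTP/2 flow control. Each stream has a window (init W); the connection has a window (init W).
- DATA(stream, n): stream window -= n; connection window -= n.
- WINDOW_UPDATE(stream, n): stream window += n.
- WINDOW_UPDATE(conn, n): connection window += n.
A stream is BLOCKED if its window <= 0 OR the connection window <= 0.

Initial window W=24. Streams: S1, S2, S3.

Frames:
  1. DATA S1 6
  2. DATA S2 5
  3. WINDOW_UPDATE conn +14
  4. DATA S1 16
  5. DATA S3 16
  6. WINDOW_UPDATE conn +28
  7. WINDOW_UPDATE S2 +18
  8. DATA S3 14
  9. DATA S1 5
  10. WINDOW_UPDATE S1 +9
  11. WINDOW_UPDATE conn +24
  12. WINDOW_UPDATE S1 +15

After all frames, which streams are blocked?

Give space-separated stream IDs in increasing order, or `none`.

Op 1: conn=18 S1=18 S2=24 S3=24 blocked=[]
Op 2: conn=13 S1=18 S2=19 S3=24 blocked=[]
Op 3: conn=27 S1=18 S2=19 S3=24 blocked=[]
Op 4: conn=11 S1=2 S2=19 S3=24 blocked=[]
Op 5: conn=-5 S1=2 S2=19 S3=8 blocked=[1, 2, 3]
Op 6: conn=23 S1=2 S2=19 S3=8 blocked=[]
Op 7: conn=23 S1=2 S2=37 S3=8 blocked=[]
Op 8: conn=9 S1=2 S2=37 S3=-6 blocked=[3]
Op 9: conn=4 S1=-3 S2=37 S3=-6 blocked=[1, 3]
Op 10: conn=4 S1=6 S2=37 S3=-6 blocked=[3]
Op 11: conn=28 S1=6 S2=37 S3=-6 blocked=[3]
Op 12: conn=28 S1=21 S2=37 S3=-6 blocked=[3]

Answer: S3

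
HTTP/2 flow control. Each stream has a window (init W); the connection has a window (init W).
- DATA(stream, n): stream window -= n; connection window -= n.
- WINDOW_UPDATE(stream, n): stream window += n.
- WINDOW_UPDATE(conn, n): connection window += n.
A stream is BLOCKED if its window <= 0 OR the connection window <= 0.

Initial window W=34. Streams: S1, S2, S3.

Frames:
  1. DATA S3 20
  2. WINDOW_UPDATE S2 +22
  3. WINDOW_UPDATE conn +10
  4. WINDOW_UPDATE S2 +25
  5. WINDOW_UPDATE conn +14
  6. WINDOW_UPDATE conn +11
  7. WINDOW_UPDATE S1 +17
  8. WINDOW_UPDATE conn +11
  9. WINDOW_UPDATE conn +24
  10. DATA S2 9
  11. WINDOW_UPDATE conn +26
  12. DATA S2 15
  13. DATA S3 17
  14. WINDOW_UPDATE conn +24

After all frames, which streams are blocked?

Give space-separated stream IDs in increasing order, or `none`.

Answer: S3

Derivation:
Op 1: conn=14 S1=34 S2=34 S3=14 blocked=[]
Op 2: conn=14 S1=34 S2=56 S3=14 blocked=[]
Op 3: conn=24 S1=34 S2=56 S3=14 blocked=[]
Op 4: conn=24 S1=34 S2=81 S3=14 blocked=[]
Op 5: conn=38 S1=34 S2=81 S3=14 blocked=[]
Op 6: conn=49 S1=34 S2=81 S3=14 blocked=[]
Op 7: conn=49 S1=51 S2=81 S3=14 blocked=[]
Op 8: conn=60 S1=51 S2=81 S3=14 blocked=[]
Op 9: conn=84 S1=51 S2=81 S3=14 blocked=[]
Op 10: conn=75 S1=51 S2=72 S3=14 blocked=[]
Op 11: conn=101 S1=51 S2=72 S3=14 blocked=[]
Op 12: conn=86 S1=51 S2=57 S3=14 blocked=[]
Op 13: conn=69 S1=51 S2=57 S3=-3 blocked=[3]
Op 14: conn=93 S1=51 S2=57 S3=-3 blocked=[3]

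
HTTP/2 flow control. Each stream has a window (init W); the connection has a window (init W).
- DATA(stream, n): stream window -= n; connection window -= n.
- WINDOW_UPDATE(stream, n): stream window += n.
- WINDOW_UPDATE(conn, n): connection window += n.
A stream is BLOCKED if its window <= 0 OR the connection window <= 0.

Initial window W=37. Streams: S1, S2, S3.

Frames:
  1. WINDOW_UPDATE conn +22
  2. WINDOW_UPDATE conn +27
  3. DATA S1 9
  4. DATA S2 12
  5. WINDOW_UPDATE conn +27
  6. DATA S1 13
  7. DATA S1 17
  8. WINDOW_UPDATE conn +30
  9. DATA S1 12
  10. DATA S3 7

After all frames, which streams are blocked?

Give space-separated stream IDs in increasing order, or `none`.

Answer: S1

Derivation:
Op 1: conn=59 S1=37 S2=37 S3=37 blocked=[]
Op 2: conn=86 S1=37 S2=37 S3=37 blocked=[]
Op 3: conn=77 S1=28 S2=37 S3=37 blocked=[]
Op 4: conn=65 S1=28 S2=25 S3=37 blocked=[]
Op 5: conn=92 S1=28 S2=25 S3=37 blocked=[]
Op 6: conn=79 S1=15 S2=25 S3=37 blocked=[]
Op 7: conn=62 S1=-2 S2=25 S3=37 blocked=[1]
Op 8: conn=92 S1=-2 S2=25 S3=37 blocked=[1]
Op 9: conn=80 S1=-14 S2=25 S3=37 blocked=[1]
Op 10: conn=73 S1=-14 S2=25 S3=30 blocked=[1]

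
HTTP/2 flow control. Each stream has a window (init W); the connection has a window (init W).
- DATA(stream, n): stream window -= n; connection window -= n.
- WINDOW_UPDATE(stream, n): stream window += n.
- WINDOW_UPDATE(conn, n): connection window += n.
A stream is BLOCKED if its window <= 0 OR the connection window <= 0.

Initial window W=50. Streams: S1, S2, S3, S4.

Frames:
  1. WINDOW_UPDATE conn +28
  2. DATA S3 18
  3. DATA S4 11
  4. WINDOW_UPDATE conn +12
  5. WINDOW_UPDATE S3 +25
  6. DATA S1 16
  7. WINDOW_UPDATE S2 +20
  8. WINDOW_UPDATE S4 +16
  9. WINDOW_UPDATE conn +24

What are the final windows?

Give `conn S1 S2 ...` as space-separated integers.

Op 1: conn=78 S1=50 S2=50 S3=50 S4=50 blocked=[]
Op 2: conn=60 S1=50 S2=50 S3=32 S4=50 blocked=[]
Op 3: conn=49 S1=50 S2=50 S3=32 S4=39 blocked=[]
Op 4: conn=61 S1=50 S2=50 S3=32 S4=39 blocked=[]
Op 5: conn=61 S1=50 S2=50 S3=57 S4=39 blocked=[]
Op 6: conn=45 S1=34 S2=50 S3=57 S4=39 blocked=[]
Op 7: conn=45 S1=34 S2=70 S3=57 S4=39 blocked=[]
Op 8: conn=45 S1=34 S2=70 S3=57 S4=55 blocked=[]
Op 9: conn=69 S1=34 S2=70 S3=57 S4=55 blocked=[]

Answer: 69 34 70 57 55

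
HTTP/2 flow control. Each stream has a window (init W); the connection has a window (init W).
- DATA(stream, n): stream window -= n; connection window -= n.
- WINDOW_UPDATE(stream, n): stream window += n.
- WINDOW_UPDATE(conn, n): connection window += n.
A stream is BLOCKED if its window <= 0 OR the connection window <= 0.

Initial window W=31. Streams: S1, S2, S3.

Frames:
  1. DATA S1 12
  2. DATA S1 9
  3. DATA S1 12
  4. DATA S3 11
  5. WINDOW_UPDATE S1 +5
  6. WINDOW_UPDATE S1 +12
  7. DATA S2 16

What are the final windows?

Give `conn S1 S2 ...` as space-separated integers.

Answer: -29 15 15 20

Derivation:
Op 1: conn=19 S1=19 S2=31 S3=31 blocked=[]
Op 2: conn=10 S1=10 S2=31 S3=31 blocked=[]
Op 3: conn=-2 S1=-2 S2=31 S3=31 blocked=[1, 2, 3]
Op 4: conn=-13 S1=-2 S2=31 S3=20 blocked=[1, 2, 3]
Op 5: conn=-13 S1=3 S2=31 S3=20 blocked=[1, 2, 3]
Op 6: conn=-13 S1=15 S2=31 S3=20 blocked=[1, 2, 3]
Op 7: conn=-29 S1=15 S2=15 S3=20 blocked=[1, 2, 3]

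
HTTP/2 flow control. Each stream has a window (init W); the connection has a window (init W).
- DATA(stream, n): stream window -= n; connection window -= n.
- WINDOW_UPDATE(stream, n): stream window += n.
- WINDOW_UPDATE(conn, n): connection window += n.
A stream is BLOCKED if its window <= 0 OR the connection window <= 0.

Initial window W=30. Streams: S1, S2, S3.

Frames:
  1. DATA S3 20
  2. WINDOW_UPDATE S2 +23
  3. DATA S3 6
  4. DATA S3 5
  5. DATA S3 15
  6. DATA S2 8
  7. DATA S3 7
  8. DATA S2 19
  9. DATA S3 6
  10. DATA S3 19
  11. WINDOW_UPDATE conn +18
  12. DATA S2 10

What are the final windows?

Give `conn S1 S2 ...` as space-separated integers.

Op 1: conn=10 S1=30 S2=30 S3=10 blocked=[]
Op 2: conn=10 S1=30 S2=53 S3=10 blocked=[]
Op 3: conn=4 S1=30 S2=53 S3=4 blocked=[]
Op 4: conn=-1 S1=30 S2=53 S3=-1 blocked=[1, 2, 3]
Op 5: conn=-16 S1=30 S2=53 S3=-16 blocked=[1, 2, 3]
Op 6: conn=-24 S1=30 S2=45 S3=-16 blocked=[1, 2, 3]
Op 7: conn=-31 S1=30 S2=45 S3=-23 blocked=[1, 2, 3]
Op 8: conn=-50 S1=30 S2=26 S3=-23 blocked=[1, 2, 3]
Op 9: conn=-56 S1=30 S2=26 S3=-29 blocked=[1, 2, 3]
Op 10: conn=-75 S1=30 S2=26 S3=-48 blocked=[1, 2, 3]
Op 11: conn=-57 S1=30 S2=26 S3=-48 blocked=[1, 2, 3]
Op 12: conn=-67 S1=30 S2=16 S3=-48 blocked=[1, 2, 3]

Answer: -67 30 16 -48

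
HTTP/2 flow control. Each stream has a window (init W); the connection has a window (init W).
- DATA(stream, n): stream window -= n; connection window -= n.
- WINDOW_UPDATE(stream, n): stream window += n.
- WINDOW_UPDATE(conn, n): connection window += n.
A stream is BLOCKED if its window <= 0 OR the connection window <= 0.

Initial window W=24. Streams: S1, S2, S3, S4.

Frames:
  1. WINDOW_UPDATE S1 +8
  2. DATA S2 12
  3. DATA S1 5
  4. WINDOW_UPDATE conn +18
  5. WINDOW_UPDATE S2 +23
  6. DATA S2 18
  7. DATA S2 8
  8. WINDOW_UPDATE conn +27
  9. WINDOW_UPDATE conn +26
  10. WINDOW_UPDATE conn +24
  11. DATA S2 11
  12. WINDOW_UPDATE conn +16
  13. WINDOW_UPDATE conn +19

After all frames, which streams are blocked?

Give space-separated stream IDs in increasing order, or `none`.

Answer: S2

Derivation:
Op 1: conn=24 S1=32 S2=24 S3=24 S4=24 blocked=[]
Op 2: conn=12 S1=32 S2=12 S3=24 S4=24 blocked=[]
Op 3: conn=7 S1=27 S2=12 S3=24 S4=24 blocked=[]
Op 4: conn=25 S1=27 S2=12 S3=24 S4=24 blocked=[]
Op 5: conn=25 S1=27 S2=35 S3=24 S4=24 blocked=[]
Op 6: conn=7 S1=27 S2=17 S3=24 S4=24 blocked=[]
Op 7: conn=-1 S1=27 S2=9 S3=24 S4=24 blocked=[1, 2, 3, 4]
Op 8: conn=26 S1=27 S2=9 S3=24 S4=24 blocked=[]
Op 9: conn=52 S1=27 S2=9 S3=24 S4=24 blocked=[]
Op 10: conn=76 S1=27 S2=9 S3=24 S4=24 blocked=[]
Op 11: conn=65 S1=27 S2=-2 S3=24 S4=24 blocked=[2]
Op 12: conn=81 S1=27 S2=-2 S3=24 S4=24 blocked=[2]
Op 13: conn=100 S1=27 S2=-2 S3=24 S4=24 blocked=[2]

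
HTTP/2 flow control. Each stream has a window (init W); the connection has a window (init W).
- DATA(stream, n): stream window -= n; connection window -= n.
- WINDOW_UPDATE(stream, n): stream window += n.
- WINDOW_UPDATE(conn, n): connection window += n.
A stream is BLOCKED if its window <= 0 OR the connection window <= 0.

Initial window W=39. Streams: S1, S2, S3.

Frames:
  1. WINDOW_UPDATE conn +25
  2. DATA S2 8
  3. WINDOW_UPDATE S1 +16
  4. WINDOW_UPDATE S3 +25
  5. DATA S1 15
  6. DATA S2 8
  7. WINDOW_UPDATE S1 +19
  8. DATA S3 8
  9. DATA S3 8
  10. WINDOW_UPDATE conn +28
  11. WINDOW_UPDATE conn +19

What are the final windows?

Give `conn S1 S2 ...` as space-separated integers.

Answer: 64 59 23 48

Derivation:
Op 1: conn=64 S1=39 S2=39 S3=39 blocked=[]
Op 2: conn=56 S1=39 S2=31 S3=39 blocked=[]
Op 3: conn=56 S1=55 S2=31 S3=39 blocked=[]
Op 4: conn=56 S1=55 S2=31 S3=64 blocked=[]
Op 5: conn=41 S1=40 S2=31 S3=64 blocked=[]
Op 6: conn=33 S1=40 S2=23 S3=64 blocked=[]
Op 7: conn=33 S1=59 S2=23 S3=64 blocked=[]
Op 8: conn=25 S1=59 S2=23 S3=56 blocked=[]
Op 9: conn=17 S1=59 S2=23 S3=48 blocked=[]
Op 10: conn=45 S1=59 S2=23 S3=48 blocked=[]
Op 11: conn=64 S1=59 S2=23 S3=48 blocked=[]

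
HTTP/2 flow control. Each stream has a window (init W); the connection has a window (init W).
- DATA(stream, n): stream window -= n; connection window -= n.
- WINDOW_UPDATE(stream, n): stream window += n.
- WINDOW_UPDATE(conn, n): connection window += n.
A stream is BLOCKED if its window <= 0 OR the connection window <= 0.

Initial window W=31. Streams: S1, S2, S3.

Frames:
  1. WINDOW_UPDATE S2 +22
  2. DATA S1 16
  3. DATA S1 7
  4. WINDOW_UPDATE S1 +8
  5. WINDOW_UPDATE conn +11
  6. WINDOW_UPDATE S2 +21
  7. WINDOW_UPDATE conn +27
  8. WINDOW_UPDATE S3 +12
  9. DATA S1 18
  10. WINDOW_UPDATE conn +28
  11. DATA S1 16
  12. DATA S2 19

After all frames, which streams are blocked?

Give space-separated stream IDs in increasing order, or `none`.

Answer: S1

Derivation:
Op 1: conn=31 S1=31 S2=53 S3=31 blocked=[]
Op 2: conn=15 S1=15 S2=53 S3=31 blocked=[]
Op 3: conn=8 S1=8 S2=53 S3=31 blocked=[]
Op 4: conn=8 S1=16 S2=53 S3=31 blocked=[]
Op 5: conn=19 S1=16 S2=53 S3=31 blocked=[]
Op 6: conn=19 S1=16 S2=74 S3=31 blocked=[]
Op 7: conn=46 S1=16 S2=74 S3=31 blocked=[]
Op 8: conn=46 S1=16 S2=74 S3=43 blocked=[]
Op 9: conn=28 S1=-2 S2=74 S3=43 blocked=[1]
Op 10: conn=56 S1=-2 S2=74 S3=43 blocked=[1]
Op 11: conn=40 S1=-18 S2=74 S3=43 blocked=[1]
Op 12: conn=21 S1=-18 S2=55 S3=43 blocked=[1]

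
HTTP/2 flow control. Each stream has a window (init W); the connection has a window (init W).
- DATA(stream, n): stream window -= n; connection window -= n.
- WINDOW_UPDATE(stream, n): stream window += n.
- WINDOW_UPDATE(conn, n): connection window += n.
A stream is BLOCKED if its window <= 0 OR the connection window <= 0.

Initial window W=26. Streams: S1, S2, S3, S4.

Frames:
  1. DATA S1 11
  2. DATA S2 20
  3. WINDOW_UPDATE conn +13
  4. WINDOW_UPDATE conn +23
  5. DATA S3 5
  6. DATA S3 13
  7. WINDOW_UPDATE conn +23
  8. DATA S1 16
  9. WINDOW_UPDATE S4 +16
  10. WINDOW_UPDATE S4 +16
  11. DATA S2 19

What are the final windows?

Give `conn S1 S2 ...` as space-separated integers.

Op 1: conn=15 S1=15 S2=26 S3=26 S4=26 blocked=[]
Op 2: conn=-5 S1=15 S2=6 S3=26 S4=26 blocked=[1, 2, 3, 4]
Op 3: conn=8 S1=15 S2=6 S3=26 S4=26 blocked=[]
Op 4: conn=31 S1=15 S2=6 S3=26 S4=26 blocked=[]
Op 5: conn=26 S1=15 S2=6 S3=21 S4=26 blocked=[]
Op 6: conn=13 S1=15 S2=6 S3=8 S4=26 blocked=[]
Op 7: conn=36 S1=15 S2=6 S3=8 S4=26 blocked=[]
Op 8: conn=20 S1=-1 S2=6 S3=8 S4=26 blocked=[1]
Op 9: conn=20 S1=-1 S2=6 S3=8 S4=42 blocked=[1]
Op 10: conn=20 S1=-1 S2=6 S3=8 S4=58 blocked=[1]
Op 11: conn=1 S1=-1 S2=-13 S3=8 S4=58 blocked=[1, 2]

Answer: 1 -1 -13 8 58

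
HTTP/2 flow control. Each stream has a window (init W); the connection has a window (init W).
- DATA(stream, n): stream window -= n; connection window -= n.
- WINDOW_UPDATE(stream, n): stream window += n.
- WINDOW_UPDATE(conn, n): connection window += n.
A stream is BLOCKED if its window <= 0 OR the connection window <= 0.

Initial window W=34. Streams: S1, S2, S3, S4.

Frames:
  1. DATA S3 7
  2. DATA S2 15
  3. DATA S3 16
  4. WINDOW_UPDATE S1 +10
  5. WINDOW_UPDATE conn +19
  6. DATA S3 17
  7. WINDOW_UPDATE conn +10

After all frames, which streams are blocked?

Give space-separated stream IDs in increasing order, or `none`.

Op 1: conn=27 S1=34 S2=34 S3=27 S4=34 blocked=[]
Op 2: conn=12 S1=34 S2=19 S3=27 S4=34 blocked=[]
Op 3: conn=-4 S1=34 S2=19 S3=11 S4=34 blocked=[1, 2, 3, 4]
Op 4: conn=-4 S1=44 S2=19 S3=11 S4=34 blocked=[1, 2, 3, 4]
Op 5: conn=15 S1=44 S2=19 S3=11 S4=34 blocked=[]
Op 6: conn=-2 S1=44 S2=19 S3=-6 S4=34 blocked=[1, 2, 3, 4]
Op 7: conn=8 S1=44 S2=19 S3=-6 S4=34 blocked=[3]

Answer: S3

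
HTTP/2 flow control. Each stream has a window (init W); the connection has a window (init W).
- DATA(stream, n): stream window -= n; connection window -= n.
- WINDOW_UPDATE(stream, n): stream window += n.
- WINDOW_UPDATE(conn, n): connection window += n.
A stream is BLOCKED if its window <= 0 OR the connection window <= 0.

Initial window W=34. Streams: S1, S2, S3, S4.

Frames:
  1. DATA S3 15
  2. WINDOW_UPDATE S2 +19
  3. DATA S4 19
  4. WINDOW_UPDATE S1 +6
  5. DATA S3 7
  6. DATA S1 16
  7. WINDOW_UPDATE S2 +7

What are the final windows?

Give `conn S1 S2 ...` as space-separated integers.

Op 1: conn=19 S1=34 S2=34 S3=19 S4=34 blocked=[]
Op 2: conn=19 S1=34 S2=53 S3=19 S4=34 blocked=[]
Op 3: conn=0 S1=34 S2=53 S3=19 S4=15 blocked=[1, 2, 3, 4]
Op 4: conn=0 S1=40 S2=53 S3=19 S4=15 blocked=[1, 2, 3, 4]
Op 5: conn=-7 S1=40 S2=53 S3=12 S4=15 blocked=[1, 2, 3, 4]
Op 6: conn=-23 S1=24 S2=53 S3=12 S4=15 blocked=[1, 2, 3, 4]
Op 7: conn=-23 S1=24 S2=60 S3=12 S4=15 blocked=[1, 2, 3, 4]

Answer: -23 24 60 12 15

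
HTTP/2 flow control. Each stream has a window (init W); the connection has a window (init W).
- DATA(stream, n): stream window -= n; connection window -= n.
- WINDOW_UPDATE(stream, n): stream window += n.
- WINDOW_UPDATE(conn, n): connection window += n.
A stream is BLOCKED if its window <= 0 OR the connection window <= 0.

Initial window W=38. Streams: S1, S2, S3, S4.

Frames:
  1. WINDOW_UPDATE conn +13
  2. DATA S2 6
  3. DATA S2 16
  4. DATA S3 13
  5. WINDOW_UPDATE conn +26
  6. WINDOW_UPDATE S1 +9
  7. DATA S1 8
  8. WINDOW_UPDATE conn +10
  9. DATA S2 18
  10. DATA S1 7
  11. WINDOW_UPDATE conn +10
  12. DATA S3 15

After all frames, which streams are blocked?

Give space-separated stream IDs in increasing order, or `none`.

Op 1: conn=51 S1=38 S2=38 S3=38 S4=38 blocked=[]
Op 2: conn=45 S1=38 S2=32 S3=38 S4=38 blocked=[]
Op 3: conn=29 S1=38 S2=16 S3=38 S4=38 blocked=[]
Op 4: conn=16 S1=38 S2=16 S3=25 S4=38 blocked=[]
Op 5: conn=42 S1=38 S2=16 S3=25 S4=38 blocked=[]
Op 6: conn=42 S1=47 S2=16 S3=25 S4=38 blocked=[]
Op 7: conn=34 S1=39 S2=16 S3=25 S4=38 blocked=[]
Op 8: conn=44 S1=39 S2=16 S3=25 S4=38 blocked=[]
Op 9: conn=26 S1=39 S2=-2 S3=25 S4=38 blocked=[2]
Op 10: conn=19 S1=32 S2=-2 S3=25 S4=38 blocked=[2]
Op 11: conn=29 S1=32 S2=-2 S3=25 S4=38 blocked=[2]
Op 12: conn=14 S1=32 S2=-2 S3=10 S4=38 blocked=[2]

Answer: S2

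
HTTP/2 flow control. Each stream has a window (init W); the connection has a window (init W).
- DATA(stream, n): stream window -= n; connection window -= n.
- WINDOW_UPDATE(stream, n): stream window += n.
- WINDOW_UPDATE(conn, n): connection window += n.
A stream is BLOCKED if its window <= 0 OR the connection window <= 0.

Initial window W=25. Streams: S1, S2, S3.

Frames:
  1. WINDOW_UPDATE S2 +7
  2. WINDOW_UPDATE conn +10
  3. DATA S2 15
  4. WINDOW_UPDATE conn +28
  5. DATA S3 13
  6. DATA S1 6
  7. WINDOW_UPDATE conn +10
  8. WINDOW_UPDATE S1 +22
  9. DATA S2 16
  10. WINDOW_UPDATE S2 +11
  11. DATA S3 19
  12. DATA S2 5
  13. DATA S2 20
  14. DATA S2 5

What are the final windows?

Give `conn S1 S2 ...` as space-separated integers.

Op 1: conn=25 S1=25 S2=32 S3=25 blocked=[]
Op 2: conn=35 S1=25 S2=32 S3=25 blocked=[]
Op 3: conn=20 S1=25 S2=17 S3=25 blocked=[]
Op 4: conn=48 S1=25 S2=17 S3=25 blocked=[]
Op 5: conn=35 S1=25 S2=17 S3=12 blocked=[]
Op 6: conn=29 S1=19 S2=17 S3=12 blocked=[]
Op 7: conn=39 S1=19 S2=17 S3=12 blocked=[]
Op 8: conn=39 S1=41 S2=17 S3=12 blocked=[]
Op 9: conn=23 S1=41 S2=1 S3=12 blocked=[]
Op 10: conn=23 S1=41 S2=12 S3=12 blocked=[]
Op 11: conn=4 S1=41 S2=12 S3=-7 blocked=[3]
Op 12: conn=-1 S1=41 S2=7 S3=-7 blocked=[1, 2, 3]
Op 13: conn=-21 S1=41 S2=-13 S3=-7 blocked=[1, 2, 3]
Op 14: conn=-26 S1=41 S2=-18 S3=-7 blocked=[1, 2, 3]

Answer: -26 41 -18 -7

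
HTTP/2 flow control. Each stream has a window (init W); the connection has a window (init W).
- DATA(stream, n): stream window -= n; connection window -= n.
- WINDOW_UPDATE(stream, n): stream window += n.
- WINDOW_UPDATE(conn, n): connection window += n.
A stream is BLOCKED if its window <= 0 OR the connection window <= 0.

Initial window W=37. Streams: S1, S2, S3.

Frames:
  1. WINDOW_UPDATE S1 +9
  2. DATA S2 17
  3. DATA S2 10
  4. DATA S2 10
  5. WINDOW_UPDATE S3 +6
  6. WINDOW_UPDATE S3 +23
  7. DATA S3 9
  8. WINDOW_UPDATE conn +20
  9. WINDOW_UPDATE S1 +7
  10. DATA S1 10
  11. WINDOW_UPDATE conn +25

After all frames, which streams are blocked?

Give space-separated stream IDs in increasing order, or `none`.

Answer: S2

Derivation:
Op 1: conn=37 S1=46 S2=37 S3=37 blocked=[]
Op 2: conn=20 S1=46 S2=20 S3=37 blocked=[]
Op 3: conn=10 S1=46 S2=10 S3=37 blocked=[]
Op 4: conn=0 S1=46 S2=0 S3=37 blocked=[1, 2, 3]
Op 5: conn=0 S1=46 S2=0 S3=43 blocked=[1, 2, 3]
Op 6: conn=0 S1=46 S2=0 S3=66 blocked=[1, 2, 3]
Op 7: conn=-9 S1=46 S2=0 S3=57 blocked=[1, 2, 3]
Op 8: conn=11 S1=46 S2=0 S3=57 blocked=[2]
Op 9: conn=11 S1=53 S2=0 S3=57 blocked=[2]
Op 10: conn=1 S1=43 S2=0 S3=57 blocked=[2]
Op 11: conn=26 S1=43 S2=0 S3=57 blocked=[2]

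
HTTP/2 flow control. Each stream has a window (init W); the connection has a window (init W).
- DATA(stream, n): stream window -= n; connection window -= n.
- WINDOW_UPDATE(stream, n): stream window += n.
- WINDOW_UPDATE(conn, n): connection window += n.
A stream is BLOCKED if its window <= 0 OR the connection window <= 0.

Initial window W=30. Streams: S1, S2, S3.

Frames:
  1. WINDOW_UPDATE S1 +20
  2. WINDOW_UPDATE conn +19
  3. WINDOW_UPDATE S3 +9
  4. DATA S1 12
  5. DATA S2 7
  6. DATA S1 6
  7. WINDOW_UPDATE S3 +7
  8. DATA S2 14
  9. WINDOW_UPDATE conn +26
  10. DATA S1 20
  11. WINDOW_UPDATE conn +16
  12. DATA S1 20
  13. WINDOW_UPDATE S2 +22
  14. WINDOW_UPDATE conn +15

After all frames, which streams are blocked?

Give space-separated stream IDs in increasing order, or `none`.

Op 1: conn=30 S1=50 S2=30 S3=30 blocked=[]
Op 2: conn=49 S1=50 S2=30 S3=30 blocked=[]
Op 3: conn=49 S1=50 S2=30 S3=39 blocked=[]
Op 4: conn=37 S1=38 S2=30 S3=39 blocked=[]
Op 5: conn=30 S1=38 S2=23 S3=39 blocked=[]
Op 6: conn=24 S1=32 S2=23 S3=39 blocked=[]
Op 7: conn=24 S1=32 S2=23 S3=46 blocked=[]
Op 8: conn=10 S1=32 S2=9 S3=46 blocked=[]
Op 9: conn=36 S1=32 S2=9 S3=46 blocked=[]
Op 10: conn=16 S1=12 S2=9 S3=46 blocked=[]
Op 11: conn=32 S1=12 S2=9 S3=46 blocked=[]
Op 12: conn=12 S1=-8 S2=9 S3=46 blocked=[1]
Op 13: conn=12 S1=-8 S2=31 S3=46 blocked=[1]
Op 14: conn=27 S1=-8 S2=31 S3=46 blocked=[1]

Answer: S1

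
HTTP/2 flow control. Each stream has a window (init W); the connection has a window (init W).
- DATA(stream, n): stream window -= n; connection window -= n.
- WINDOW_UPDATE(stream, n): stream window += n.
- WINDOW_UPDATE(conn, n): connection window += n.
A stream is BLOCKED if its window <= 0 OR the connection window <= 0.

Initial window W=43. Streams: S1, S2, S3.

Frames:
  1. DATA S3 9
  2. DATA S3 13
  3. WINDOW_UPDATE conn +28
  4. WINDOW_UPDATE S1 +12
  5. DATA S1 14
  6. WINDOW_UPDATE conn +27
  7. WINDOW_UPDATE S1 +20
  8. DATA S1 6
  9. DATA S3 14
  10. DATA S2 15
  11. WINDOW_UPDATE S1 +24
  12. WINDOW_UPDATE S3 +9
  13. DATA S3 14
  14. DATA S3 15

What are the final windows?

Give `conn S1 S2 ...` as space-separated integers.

Op 1: conn=34 S1=43 S2=43 S3=34 blocked=[]
Op 2: conn=21 S1=43 S2=43 S3=21 blocked=[]
Op 3: conn=49 S1=43 S2=43 S3=21 blocked=[]
Op 4: conn=49 S1=55 S2=43 S3=21 blocked=[]
Op 5: conn=35 S1=41 S2=43 S3=21 blocked=[]
Op 6: conn=62 S1=41 S2=43 S3=21 blocked=[]
Op 7: conn=62 S1=61 S2=43 S3=21 blocked=[]
Op 8: conn=56 S1=55 S2=43 S3=21 blocked=[]
Op 9: conn=42 S1=55 S2=43 S3=7 blocked=[]
Op 10: conn=27 S1=55 S2=28 S3=7 blocked=[]
Op 11: conn=27 S1=79 S2=28 S3=7 blocked=[]
Op 12: conn=27 S1=79 S2=28 S3=16 blocked=[]
Op 13: conn=13 S1=79 S2=28 S3=2 blocked=[]
Op 14: conn=-2 S1=79 S2=28 S3=-13 blocked=[1, 2, 3]

Answer: -2 79 28 -13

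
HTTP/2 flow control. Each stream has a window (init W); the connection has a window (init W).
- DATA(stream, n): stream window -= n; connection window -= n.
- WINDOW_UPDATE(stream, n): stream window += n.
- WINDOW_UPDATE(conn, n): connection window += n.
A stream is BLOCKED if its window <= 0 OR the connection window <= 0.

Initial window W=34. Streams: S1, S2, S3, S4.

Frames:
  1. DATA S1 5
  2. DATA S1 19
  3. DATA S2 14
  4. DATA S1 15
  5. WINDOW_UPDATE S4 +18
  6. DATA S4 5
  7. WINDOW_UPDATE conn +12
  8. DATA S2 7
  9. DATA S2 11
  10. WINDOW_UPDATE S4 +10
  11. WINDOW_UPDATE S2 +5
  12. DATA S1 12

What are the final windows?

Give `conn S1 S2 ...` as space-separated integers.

Op 1: conn=29 S1=29 S2=34 S3=34 S4=34 blocked=[]
Op 2: conn=10 S1=10 S2=34 S3=34 S4=34 blocked=[]
Op 3: conn=-4 S1=10 S2=20 S3=34 S4=34 blocked=[1, 2, 3, 4]
Op 4: conn=-19 S1=-5 S2=20 S3=34 S4=34 blocked=[1, 2, 3, 4]
Op 5: conn=-19 S1=-5 S2=20 S3=34 S4=52 blocked=[1, 2, 3, 4]
Op 6: conn=-24 S1=-5 S2=20 S3=34 S4=47 blocked=[1, 2, 3, 4]
Op 7: conn=-12 S1=-5 S2=20 S3=34 S4=47 blocked=[1, 2, 3, 4]
Op 8: conn=-19 S1=-5 S2=13 S3=34 S4=47 blocked=[1, 2, 3, 4]
Op 9: conn=-30 S1=-5 S2=2 S3=34 S4=47 blocked=[1, 2, 3, 4]
Op 10: conn=-30 S1=-5 S2=2 S3=34 S4=57 blocked=[1, 2, 3, 4]
Op 11: conn=-30 S1=-5 S2=7 S3=34 S4=57 blocked=[1, 2, 3, 4]
Op 12: conn=-42 S1=-17 S2=7 S3=34 S4=57 blocked=[1, 2, 3, 4]

Answer: -42 -17 7 34 57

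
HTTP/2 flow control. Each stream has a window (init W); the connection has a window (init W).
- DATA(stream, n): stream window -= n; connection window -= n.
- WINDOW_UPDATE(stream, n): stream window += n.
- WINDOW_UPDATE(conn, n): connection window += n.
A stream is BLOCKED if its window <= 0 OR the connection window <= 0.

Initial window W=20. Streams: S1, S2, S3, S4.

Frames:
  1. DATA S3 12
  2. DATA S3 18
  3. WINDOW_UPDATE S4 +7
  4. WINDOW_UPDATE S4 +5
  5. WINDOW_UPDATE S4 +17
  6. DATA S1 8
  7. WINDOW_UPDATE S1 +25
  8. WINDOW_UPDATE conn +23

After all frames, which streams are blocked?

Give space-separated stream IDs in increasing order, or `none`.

Answer: S3

Derivation:
Op 1: conn=8 S1=20 S2=20 S3=8 S4=20 blocked=[]
Op 2: conn=-10 S1=20 S2=20 S3=-10 S4=20 blocked=[1, 2, 3, 4]
Op 3: conn=-10 S1=20 S2=20 S3=-10 S4=27 blocked=[1, 2, 3, 4]
Op 4: conn=-10 S1=20 S2=20 S3=-10 S4=32 blocked=[1, 2, 3, 4]
Op 5: conn=-10 S1=20 S2=20 S3=-10 S4=49 blocked=[1, 2, 3, 4]
Op 6: conn=-18 S1=12 S2=20 S3=-10 S4=49 blocked=[1, 2, 3, 4]
Op 7: conn=-18 S1=37 S2=20 S3=-10 S4=49 blocked=[1, 2, 3, 4]
Op 8: conn=5 S1=37 S2=20 S3=-10 S4=49 blocked=[3]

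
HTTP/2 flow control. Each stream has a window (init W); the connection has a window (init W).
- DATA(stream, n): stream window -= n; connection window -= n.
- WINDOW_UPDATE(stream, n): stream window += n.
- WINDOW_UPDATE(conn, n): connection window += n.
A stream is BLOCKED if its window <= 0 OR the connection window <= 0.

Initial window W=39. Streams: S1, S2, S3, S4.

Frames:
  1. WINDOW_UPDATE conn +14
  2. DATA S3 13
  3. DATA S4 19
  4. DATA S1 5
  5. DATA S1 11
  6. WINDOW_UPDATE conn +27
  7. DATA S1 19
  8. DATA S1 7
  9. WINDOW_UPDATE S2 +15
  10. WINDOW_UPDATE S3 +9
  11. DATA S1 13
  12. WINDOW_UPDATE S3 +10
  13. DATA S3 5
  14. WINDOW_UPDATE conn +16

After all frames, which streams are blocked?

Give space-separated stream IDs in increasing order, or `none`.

Answer: S1

Derivation:
Op 1: conn=53 S1=39 S2=39 S3=39 S4=39 blocked=[]
Op 2: conn=40 S1=39 S2=39 S3=26 S4=39 blocked=[]
Op 3: conn=21 S1=39 S2=39 S3=26 S4=20 blocked=[]
Op 4: conn=16 S1=34 S2=39 S3=26 S4=20 blocked=[]
Op 5: conn=5 S1=23 S2=39 S3=26 S4=20 blocked=[]
Op 6: conn=32 S1=23 S2=39 S3=26 S4=20 blocked=[]
Op 7: conn=13 S1=4 S2=39 S3=26 S4=20 blocked=[]
Op 8: conn=6 S1=-3 S2=39 S3=26 S4=20 blocked=[1]
Op 9: conn=6 S1=-3 S2=54 S3=26 S4=20 blocked=[1]
Op 10: conn=6 S1=-3 S2=54 S3=35 S4=20 blocked=[1]
Op 11: conn=-7 S1=-16 S2=54 S3=35 S4=20 blocked=[1, 2, 3, 4]
Op 12: conn=-7 S1=-16 S2=54 S3=45 S4=20 blocked=[1, 2, 3, 4]
Op 13: conn=-12 S1=-16 S2=54 S3=40 S4=20 blocked=[1, 2, 3, 4]
Op 14: conn=4 S1=-16 S2=54 S3=40 S4=20 blocked=[1]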